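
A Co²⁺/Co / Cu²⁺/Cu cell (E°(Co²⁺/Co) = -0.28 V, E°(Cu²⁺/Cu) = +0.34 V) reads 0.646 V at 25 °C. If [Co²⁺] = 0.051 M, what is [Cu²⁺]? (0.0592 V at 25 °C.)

0.39 M

From the Nernst equation, log Q = n(E° − E)/0.0592 = 2(0.62 − 0.646)/0.0592 = -0.878, so Q = 0.132.
With Q = [Co²⁺]/[Cu²⁺] and the known concentrations, [Cu²⁺] in the denominator gives [Cu²⁺] = 0.39 M.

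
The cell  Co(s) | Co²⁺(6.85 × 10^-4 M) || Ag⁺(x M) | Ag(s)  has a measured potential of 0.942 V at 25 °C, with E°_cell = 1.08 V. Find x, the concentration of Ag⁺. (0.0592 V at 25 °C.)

From the Nernst equation, log Q = n(E° − E)/0.0592 = 2(1.08 − 0.942)/0.0592 = 4.662, so Q = 4.59 × 10^4.
With Q = [Co²⁺]/[Ag⁺]^2 and the known concentrations, [Ag⁺]^2 in the denominator gives [Ag⁺] = 1.2 × 10^-4 M.

1.2 × 10^-4 M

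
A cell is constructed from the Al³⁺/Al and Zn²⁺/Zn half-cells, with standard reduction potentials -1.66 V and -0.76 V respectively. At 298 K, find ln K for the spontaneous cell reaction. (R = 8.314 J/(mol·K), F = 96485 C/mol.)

E°_cell = -0.76 − (-1.66) = 0.90 V, with n = 6 electrons transferred.
At equilibrium E = 0, so the Nernst equation gives ln K = nFE°/RT = (6)(96485)(0.90)/((8.314)(298)) = 210.29.

ln K = 210.3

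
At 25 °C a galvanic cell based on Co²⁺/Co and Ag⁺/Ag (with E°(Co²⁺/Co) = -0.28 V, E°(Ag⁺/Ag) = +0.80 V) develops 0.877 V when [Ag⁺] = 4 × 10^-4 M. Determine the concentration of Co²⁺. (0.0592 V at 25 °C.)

From the Nernst equation, log Q = n(E° − E)/0.0592 = 2(1.08 − 0.877)/0.0592 = 6.858, so Q = 7.21 × 10^6.
With Q = [Co²⁺]/[Ag⁺]^2 and the known concentrations, [Co²⁺] in the numerator gives [Co²⁺] = 1.2 M.

1.2 M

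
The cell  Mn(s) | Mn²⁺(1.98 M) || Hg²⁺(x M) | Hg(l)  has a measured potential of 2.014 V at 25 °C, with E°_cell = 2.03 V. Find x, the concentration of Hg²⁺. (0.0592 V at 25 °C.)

From the Nernst equation, log Q = n(E° − E)/0.0592 = 2(2.03 − 2.014)/0.0592 = 0.541, so Q = 3.47.
With Q = [Mn²⁺]/[Hg²⁺] and the known concentrations, [Hg²⁺] in the denominator gives [Hg²⁺] = 0.57 M.

0.57 M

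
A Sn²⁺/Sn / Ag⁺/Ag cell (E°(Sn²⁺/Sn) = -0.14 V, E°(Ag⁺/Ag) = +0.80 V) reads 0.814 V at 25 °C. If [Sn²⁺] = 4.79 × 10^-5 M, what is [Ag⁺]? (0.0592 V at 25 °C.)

5.1 × 10^-5 M

From the Nernst equation, log Q = n(E° − E)/0.0592 = 2(0.94 − 0.814)/0.0592 = 4.257, so Q = 1.81 × 10^4.
With Q = [Sn²⁺]/[Ag⁺]^2 and the known concentrations, [Ag⁺]^2 in the denominator gives [Ag⁺] = 5.1 × 10^-5 M.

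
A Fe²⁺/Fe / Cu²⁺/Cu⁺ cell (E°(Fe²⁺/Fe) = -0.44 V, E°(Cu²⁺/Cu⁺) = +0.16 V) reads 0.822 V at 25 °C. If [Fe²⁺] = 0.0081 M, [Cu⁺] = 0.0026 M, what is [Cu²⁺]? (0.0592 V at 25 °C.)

1.3 M

From the Nernst equation, log Q = n(E° − E)/0.0592 = 2(0.60 − 0.822)/0.0592 = -7.500, so Q = 3.16 × 10^-8.
With Q = [Fe²⁺]·[Cu⁺]^2/[Cu²⁺]^2 and the known concentrations, [Cu²⁺]^2 in the denominator gives [Cu²⁺] = 1.3 M.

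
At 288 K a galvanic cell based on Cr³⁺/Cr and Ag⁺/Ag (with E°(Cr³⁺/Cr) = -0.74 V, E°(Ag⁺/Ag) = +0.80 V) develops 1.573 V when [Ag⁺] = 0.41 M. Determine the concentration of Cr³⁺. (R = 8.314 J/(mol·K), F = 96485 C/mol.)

0.0013 M

From the Nernst equation, ln Q = nF(E° − E)/RT = 3×96485×(1.54 − 1.573)/(8.314×288) = -3.989, so Q = 0.0185.
With Q = [Cr³⁺]/[Ag⁺]^3 and the known concentrations, [Cr³⁺] in the numerator gives [Cr³⁺] = 0.0013 M.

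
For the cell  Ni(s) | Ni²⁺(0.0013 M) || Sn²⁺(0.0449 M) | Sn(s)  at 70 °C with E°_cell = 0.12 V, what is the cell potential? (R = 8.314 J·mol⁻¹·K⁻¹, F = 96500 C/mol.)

Balancing electrons gives n = 2; the reaction quotient is Q = [Ni²⁺]/[Sn²⁺] = 0.0290.
E = E° − (RT/nF) ln Q = 0.12 − (8.314×343)/(2×96500) × (-3.542) = 0.120 + 0.052 = 0.172 V.

0.172 V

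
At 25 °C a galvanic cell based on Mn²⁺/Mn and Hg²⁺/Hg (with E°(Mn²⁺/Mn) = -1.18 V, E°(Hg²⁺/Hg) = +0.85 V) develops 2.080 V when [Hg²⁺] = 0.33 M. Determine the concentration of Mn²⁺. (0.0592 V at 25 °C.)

From the Nernst equation, log Q = n(E° − E)/0.0592 = 2(2.03 − 2.080)/0.0592 = -1.689, so Q = 0.0205.
With Q = [Mn²⁺]/[Hg²⁺] and the known concentrations, [Mn²⁺] in the numerator gives [Mn²⁺] = 0.0068 M.

0.0068 M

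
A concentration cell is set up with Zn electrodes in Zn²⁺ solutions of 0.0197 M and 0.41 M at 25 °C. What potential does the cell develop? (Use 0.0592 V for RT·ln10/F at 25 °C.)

0.039 V

Both half-cells are Zn²⁺/Zn, so E°_cell = 0. The concentrated side is the cathode; the cell reaction moves Zn²⁺ from high to low concentration with n = 2.
Q = [Zn²⁺]_dilute/[Zn²⁺]_conc = 0.0197/0.41 = 0.0480.
E = 0 − (0.0592/2) log Q = −(0.0592/2)(-1.318) = 0.0390 V.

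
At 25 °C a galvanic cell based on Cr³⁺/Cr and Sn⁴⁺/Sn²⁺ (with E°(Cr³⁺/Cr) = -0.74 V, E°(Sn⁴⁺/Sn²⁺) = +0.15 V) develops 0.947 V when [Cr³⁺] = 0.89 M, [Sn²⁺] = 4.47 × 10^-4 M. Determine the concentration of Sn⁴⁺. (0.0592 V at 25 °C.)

0.035 M

From the Nernst equation, log Q = n(E° − E)/0.0592 = 6(0.89 − 0.947)/0.0592 = -5.777, so Q = 1.67 × 10^-6.
With Q = [Cr³⁺]^2·[Sn²⁺]^3/[Sn⁴⁺]^3 and the known concentrations, [Sn⁴⁺]^3 in the denominator gives [Sn⁴⁺] = 0.035 M.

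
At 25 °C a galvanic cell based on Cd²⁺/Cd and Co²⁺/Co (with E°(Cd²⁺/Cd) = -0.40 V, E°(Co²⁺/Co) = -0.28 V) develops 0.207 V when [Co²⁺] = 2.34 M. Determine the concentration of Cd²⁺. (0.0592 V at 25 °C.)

0.0027 M

From the Nernst equation, log Q = n(E° − E)/0.0592 = 2(0.12 − 0.207)/0.0592 = -2.939, so Q = 0.00115.
With Q = [Cd²⁺]/[Co²⁺] and the known concentrations, [Cd²⁺] in the numerator gives [Cd²⁺] = 0.0027 M.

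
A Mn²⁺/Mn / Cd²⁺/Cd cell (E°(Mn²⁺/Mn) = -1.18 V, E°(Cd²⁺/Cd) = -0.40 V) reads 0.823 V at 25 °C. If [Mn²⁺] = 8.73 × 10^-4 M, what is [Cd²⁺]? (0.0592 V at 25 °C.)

From the Nernst equation, log Q = n(E° − E)/0.0592 = 2(0.78 − 0.823)/0.0592 = -1.453, so Q = 0.0353.
With Q = [Mn²⁺]/[Cd²⁺] and the known concentrations, [Cd²⁺] in the denominator gives [Cd²⁺] = 0.025 M.

0.025 M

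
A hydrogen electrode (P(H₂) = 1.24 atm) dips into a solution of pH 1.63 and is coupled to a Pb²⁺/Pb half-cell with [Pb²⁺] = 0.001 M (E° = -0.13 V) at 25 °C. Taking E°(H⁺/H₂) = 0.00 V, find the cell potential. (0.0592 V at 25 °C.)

0.12 V

The hydrogen couple is the cathode, so E°_cell = 0.13 V; n = 2.
[H⁺] = 10^(−1.63) = 0.023 M, and Q = [Pb²⁺]·P(H₂) / [H⁺]^2 = 2.26.
E = E° − (0.0592/2) log Q = 0.13 − (0.0592/2)(0.353) = 0.120 V.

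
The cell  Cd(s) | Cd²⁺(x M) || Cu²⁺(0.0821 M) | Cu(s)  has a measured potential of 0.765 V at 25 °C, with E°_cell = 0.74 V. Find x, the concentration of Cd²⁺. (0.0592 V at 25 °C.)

From the Nernst equation, log Q = n(E° − E)/0.0592 = 2(0.74 − 0.765)/0.0592 = -0.845, so Q = 0.143.
With Q = [Cd²⁺]/[Cu²⁺] and the known concentrations, [Cd²⁺] in the numerator gives [Cd²⁺] = 0.012 M.

0.012 M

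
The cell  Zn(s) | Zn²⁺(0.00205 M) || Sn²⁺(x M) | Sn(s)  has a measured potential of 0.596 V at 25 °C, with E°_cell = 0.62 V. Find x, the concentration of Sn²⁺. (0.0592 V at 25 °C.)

3.2 × 10^-4 M

From the Nernst equation, log Q = n(E° − E)/0.0592 = 2(0.62 − 0.596)/0.0592 = 0.811, so Q = 6.47.
With Q = [Zn²⁺]/[Sn²⁺] and the known concentrations, [Sn²⁺] in the denominator gives [Sn²⁺] = 3.2 × 10^-4 M.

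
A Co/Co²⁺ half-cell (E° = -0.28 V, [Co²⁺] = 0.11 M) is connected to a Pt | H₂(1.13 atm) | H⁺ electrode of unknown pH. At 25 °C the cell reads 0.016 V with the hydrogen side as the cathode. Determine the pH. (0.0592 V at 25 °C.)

pH = 4.91

E°_cell = 0.28 V and n = 2.
log Q = n(E° − E)/0.0592 = 2×(0.28 − 0.016)/0.0592 = 8.919.
With Q = [Co²⁺]·P(H₂) / [H⁺]^2, solving for [H⁺] gives log[H⁺] = -4.912, so pH = 4.91.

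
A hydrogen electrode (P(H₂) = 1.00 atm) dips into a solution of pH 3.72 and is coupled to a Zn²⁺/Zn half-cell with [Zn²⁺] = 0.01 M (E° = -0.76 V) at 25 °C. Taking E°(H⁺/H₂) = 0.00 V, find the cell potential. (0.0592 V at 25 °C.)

0.60 V

The hydrogen couple is the cathode, so E°_cell = 0.76 V; n = 2.
[H⁺] = 10^(−3.72) = 1.9 × 10^-4 M, and Q = [Zn²⁺]·P(H₂) / [H⁺]^2 = 2.75 × 10^5.
E = E° − (0.0592/2) log Q = 0.76 − (0.0592/2)(5.440) = 0.599 V.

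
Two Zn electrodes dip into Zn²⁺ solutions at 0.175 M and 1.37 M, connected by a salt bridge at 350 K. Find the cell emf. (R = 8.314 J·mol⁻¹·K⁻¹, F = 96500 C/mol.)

Both half-cells are Zn²⁺/Zn, so E°_cell = 0. The concentrated side is the cathode; the cell reaction moves Zn²⁺ from high to low concentration with n = 2.
Q = [Zn²⁺]_dilute/[Zn²⁺]_conc = 0.175/1.37 = 0.128.
E = 0 − (RT/nF) ln Q = −((8.314×350)/(2×96500))(-2.058) = 0.0310 V.

0.031 V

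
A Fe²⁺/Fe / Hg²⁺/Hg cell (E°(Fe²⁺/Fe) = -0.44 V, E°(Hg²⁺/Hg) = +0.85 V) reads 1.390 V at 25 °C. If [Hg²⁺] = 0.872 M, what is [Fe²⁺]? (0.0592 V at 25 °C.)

From the Nernst equation, log Q = n(E° − E)/0.0592 = 2(1.29 − 1.390)/0.0592 = -3.378, so Q = 4.18 × 10^-4.
With Q = [Fe²⁺]/[Hg²⁺] and the known concentrations, [Fe²⁺] in the numerator gives [Fe²⁺] = 3.6 × 10^-4 M.

3.6 × 10^-4 M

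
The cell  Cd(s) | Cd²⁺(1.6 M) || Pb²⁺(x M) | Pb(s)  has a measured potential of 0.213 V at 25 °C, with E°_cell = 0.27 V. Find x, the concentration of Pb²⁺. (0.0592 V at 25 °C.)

From the Nernst equation, log Q = n(E° − E)/0.0592 = 2(0.27 − 0.213)/0.0592 = 1.926, so Q = 84.3.
With Q = [Cd²⁺]/[Pb²⁺] and the known concentrations, [Pb²⁺] in the denominator gives [Pb²⁺] = 0.019 M.

0.019 M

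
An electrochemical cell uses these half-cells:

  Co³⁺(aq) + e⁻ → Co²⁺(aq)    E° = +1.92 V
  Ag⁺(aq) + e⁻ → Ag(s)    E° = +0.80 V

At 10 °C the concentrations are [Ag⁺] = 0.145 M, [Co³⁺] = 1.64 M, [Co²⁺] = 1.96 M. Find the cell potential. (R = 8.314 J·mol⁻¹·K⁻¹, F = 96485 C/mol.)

The Co³⁺/Co²⁺ couple has the higher reduction potential and acts as the cathode, so E°_cell = +1.92 − (+0.80) = 1.12 V.
Balancing electrons gives n = 1; the reaction quotient is Q = [Ag⁺]·[Co²⁺]/[Co³⁺] = 0.173.
E = E° − (RT/nF) ln Q = 1.12 − (8.314×283)/(1×96485) × (-1.753) = 1.120 + 0.043 = 1.163 V.

1.16 V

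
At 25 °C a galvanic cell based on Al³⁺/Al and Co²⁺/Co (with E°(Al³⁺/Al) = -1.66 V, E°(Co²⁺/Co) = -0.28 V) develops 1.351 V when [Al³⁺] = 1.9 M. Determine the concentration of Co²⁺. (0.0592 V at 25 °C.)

From the Nernst equation, log Q = n(E° − E)/0.0592 = 6(1.38 − 1.351)/0.0592 = 2.939, so Q = 869.
With Q = [Al³⁺]^2/[Co²⁺]^3 and the known concentrations, [Co²⁺]^3 in the denominator gives [Co²⁺] = 0.16 M.

0.16 M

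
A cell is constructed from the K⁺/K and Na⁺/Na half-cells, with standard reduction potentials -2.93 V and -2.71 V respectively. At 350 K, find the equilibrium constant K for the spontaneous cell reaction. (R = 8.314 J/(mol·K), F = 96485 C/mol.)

E°_cell = -2.71 − (-2.93) = 0.22 V, with n = 1 electron transferred.
At equilibrium E = 0, so the Nernst equation gives ln K = nFE°/RT = (1)(96485)(0.22)/((8.314)(350)) = 7.29.
K = e^7.29 = 1500.

1500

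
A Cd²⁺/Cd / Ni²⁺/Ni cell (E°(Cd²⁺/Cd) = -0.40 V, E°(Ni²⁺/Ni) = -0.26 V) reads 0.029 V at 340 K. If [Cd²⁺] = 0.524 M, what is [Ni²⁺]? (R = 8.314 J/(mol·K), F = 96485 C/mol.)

From the Nernst equation, ln Q = nF(E° − E)/RT = 2×96485×(0.14 − 0.029)/(8.314×340) = 7.577, so Q = 1950.
With Q = [Cd²⁺]/[Ni²⁺] and the known concentrations, [Ni²⁺] in the denominator gives [Ni²⁺] = 2.7 × 10^-4 M.

2.7 × 10^-4 M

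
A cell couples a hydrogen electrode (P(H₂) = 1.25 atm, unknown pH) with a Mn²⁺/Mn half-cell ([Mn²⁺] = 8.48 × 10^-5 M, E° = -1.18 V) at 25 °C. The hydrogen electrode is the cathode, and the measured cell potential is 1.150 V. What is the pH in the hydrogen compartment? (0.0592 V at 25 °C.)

pH = 2.49

E°_cell = 1.18 V and n = 2.
log Q = n(E° − E)/0.0592 = 2×(1.18 − 1.150)/0.0592 = 1.014.
With Q = [Mn²⁺]·P(H₂) / [H⁺]^2, solving for [H⁺] gives log[H⁺] = -2.494, so pH = 2.49.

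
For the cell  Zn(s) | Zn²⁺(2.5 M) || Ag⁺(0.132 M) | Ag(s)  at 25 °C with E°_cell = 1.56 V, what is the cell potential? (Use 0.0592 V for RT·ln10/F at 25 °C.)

Balancing electrons gives n = 2; the reaction quotient is Q = [Zn²⁺]/[Ag⁺]^2 = 143.
At 25 °C, E = E° − (0.0592/n) log Q = 1.56 − (0.0592/2)(2.157) = 1.560 − 0.064 = 1.496 V.

1.50 V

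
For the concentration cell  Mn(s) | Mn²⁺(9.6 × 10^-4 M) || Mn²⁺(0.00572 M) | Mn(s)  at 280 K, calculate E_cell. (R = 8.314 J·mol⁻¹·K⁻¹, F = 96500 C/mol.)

0.022 V

Both half-cells are Mn²⁺/Mn, so E°_cell = 0. The concentrated side is the cathode; the cell reaction moves Mn²⁺ from high to low concentration with n = 2.
Q = [Mn²⁺]_dilute/[Mn²⁺]_conc = 9.6 × 10^-4/0.00572 = 0.168.
E = 0 − (RT/nF) ln Q = −((8.314×280)/(2×96500))(-1.785) = 0.0215 V.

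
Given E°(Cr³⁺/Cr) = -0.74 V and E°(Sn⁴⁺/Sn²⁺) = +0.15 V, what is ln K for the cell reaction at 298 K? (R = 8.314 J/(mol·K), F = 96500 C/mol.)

E°_cell = +0.15 − (-0.74) = 0.89 V, with n = 6 electrons transferred.
At equilibrium E = 0, so the Nernst equation gives ln K = nFE°/RT = (6)(96500)(0.89)/((8.314)(298)) = 207.99.

ln K = 208.0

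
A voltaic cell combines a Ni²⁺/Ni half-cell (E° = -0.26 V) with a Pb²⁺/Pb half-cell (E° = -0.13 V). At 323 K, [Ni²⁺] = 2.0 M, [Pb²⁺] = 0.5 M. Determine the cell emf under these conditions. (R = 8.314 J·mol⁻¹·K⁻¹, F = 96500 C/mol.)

The Pb²⁺/Pb couple has the higher reduction potential and acts as the cathode, so E°_cell = -0.13 − (-0.26) = 0.13 V.
Balancing electrons gives n = 2; the reaction quotient is Q = [Ni²⁺]/[Pb²⁺] = 4.00.
E = E° − (RT/nF) ln Q = 0.13 − (8.314×323)/(2×96500) × (1.386) = 0.130 − 0.019 = 0.111 V.

0.111 V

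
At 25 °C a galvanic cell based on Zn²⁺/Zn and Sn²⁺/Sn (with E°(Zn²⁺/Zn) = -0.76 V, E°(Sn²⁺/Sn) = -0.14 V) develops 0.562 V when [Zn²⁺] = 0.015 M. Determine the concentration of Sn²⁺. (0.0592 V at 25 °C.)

From the Nernst equation, log Q = n(E° − E)/0.0592 = 2(0.62 − 0.562)/0.0592 = 1.959, so Q = 91.1.
With Q = [Zn²⁺]/[Sn²⁺] and the known concentrations, [Sn²⁺] in the denominator gives [Sn²⁺] = 1.6 × 10^-4 M.

1.6 × 10^-4 M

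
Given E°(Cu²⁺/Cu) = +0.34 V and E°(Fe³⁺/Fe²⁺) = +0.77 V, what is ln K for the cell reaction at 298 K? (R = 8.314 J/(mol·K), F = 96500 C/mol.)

ln K = 33.5

E°_cell = +0.77 − (+0.34) = 0.43 V, with n = 2 electrons transferred.
At equilibrium E = 0, so the Nernst equation gives ln K = nFE°/RT = (2)(96500)(0.43)/((8.314)(298)) = 33.50.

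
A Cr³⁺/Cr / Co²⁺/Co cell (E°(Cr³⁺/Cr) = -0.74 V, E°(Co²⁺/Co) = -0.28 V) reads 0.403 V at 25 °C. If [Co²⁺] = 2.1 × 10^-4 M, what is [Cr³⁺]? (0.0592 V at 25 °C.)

From the Nernst equation, log Q = n(E° − E)/0.0592 = 6(0.46 − 0.403)/0.0592 = 5.777, so Q = 5.98 × 10^5.
With Q = [Cr³⁺]^2/[Co²⁺]^3 and the known concentrations, [Cr³⁺]^2 in the numerator gives [Cr³⁺] = 0.0024 M.

0.0024 M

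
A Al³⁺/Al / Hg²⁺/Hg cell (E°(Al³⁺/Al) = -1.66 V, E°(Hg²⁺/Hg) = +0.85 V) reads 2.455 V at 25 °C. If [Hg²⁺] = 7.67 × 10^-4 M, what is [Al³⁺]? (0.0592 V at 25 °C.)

From the Nernst equation, log Q = n(E° − E)/0.0592 = 6(2.51 − 2.455)/0.0592 = 5.574, so Q = 3.75 × 10^5.
With Q = [Al³⁺]^2/[Hg²⁺]^3 and the known concentrations, [Al³⁺]^2 in the numerator gives [Al³⁺] = 0.013 M.

0.013 M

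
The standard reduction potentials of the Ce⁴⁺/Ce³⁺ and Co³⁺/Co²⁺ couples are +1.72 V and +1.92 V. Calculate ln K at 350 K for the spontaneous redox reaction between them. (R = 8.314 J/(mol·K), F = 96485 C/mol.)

E°_cell = +1.92 − (+1.72) = 0.20 V, with n = 1 electron transferred.
At equilibrium E = 0, so the Nernst equation gives ln K = nFE°/RT = (1)(96485)(0.20)/((8.314)(350)) = 6.63.

ln K = 6.6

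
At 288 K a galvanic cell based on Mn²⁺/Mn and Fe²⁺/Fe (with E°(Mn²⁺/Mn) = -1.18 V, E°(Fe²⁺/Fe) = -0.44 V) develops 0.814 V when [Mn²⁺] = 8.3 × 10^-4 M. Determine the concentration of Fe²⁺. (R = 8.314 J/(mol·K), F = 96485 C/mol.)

From the Nernst equation, ln Q = nF(E° − E)/RT = 2×96485×(0.74 − 0.814)/(8.314×288) = -5.964, so Q = 0.00257.
With Q = [Mn²⁺]/[Fe²⁺] and the known concentrations, [Fe²⁺] in the denominator gives [Fe²⁺] = 0.32 M.

0.32 M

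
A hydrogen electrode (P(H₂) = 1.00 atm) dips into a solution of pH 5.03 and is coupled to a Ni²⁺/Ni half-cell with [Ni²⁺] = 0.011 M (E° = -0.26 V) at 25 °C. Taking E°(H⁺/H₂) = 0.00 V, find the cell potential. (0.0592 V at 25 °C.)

0.020 V

The hydrogen couple is the cathode, so E°_cell = 0.26 V; n = 2.
[H⁺] = 10^(−5.03) = 9.3 × 10^-6 M, and Q = [Ni²⁺]·P(H₂) / [H⁺]^2 = 1.26 × 10^8.
E = E° − (0.0592/2) log Q = 0.26 − (0.0592/2)(8.101) = 0.020 V.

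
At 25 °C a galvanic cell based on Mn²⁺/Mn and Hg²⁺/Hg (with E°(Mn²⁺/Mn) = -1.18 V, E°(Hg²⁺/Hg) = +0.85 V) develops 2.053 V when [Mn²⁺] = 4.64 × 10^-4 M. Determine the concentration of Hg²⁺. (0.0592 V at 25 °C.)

From the Nernst equation, log Q = n(E° − E)/0.0592 = 2(2.03 − 2.053)/0.0592 = -0.777, so Q = 0.167.
With Q = [Mn²⁺]/[Hg²⁺] and the known concentrations, [Hg²⁺] in the denominator gives [Hg²⁺] = 0.0028 M.

0.0028 M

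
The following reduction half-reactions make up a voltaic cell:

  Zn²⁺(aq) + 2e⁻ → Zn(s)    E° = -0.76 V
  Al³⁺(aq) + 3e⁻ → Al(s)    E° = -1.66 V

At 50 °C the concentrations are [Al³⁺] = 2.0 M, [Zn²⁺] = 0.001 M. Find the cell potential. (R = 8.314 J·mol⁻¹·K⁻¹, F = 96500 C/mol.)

The Zn²⁺/Zn couple has the higher reduction potential and acts as the cathode, so E°_cell = -0.76 − (-1.66) = 0.90 V.
Balancing electrons gives n = 6; the reaction quotient is Q = [Al³⁺]^2/[Zn²⁺]^3 = 4 × 10^9.
E = E° − (RT/nF) ln Q = 0.90 − (8.314×323)/(6×96500) × (22.110) = 0.900 − 0.103 = 0.797 V.

0.797 V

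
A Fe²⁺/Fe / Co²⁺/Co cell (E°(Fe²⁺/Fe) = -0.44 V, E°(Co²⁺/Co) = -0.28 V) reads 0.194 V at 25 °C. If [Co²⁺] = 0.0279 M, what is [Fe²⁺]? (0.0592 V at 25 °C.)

From the Nernst equation, log Q = n(E° − E)/0.0592 = 2(0.16 − 0.194)/0.0592 = -1.149, so Q = 0.0710.
With Q = [Fe²⁺]/[Co²⁺] and the known concentrations, [Fe²⁺] in the numerator gives [Fe²⁺] = 0.002 M.

0.002 M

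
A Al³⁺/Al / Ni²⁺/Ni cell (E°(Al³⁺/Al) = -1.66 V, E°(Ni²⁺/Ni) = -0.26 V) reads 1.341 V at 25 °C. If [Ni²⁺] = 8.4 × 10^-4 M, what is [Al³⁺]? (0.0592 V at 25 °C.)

0.024 M

From the Nernst equation, log Q = n(E° − E)/0.0592 = 6(1.40 − 1.341)/0.0592 = 5.980, so Q = 9.54 × 10^5.
With Q = [Al³⁺]^2/[Ni²⁺]^3 and the known concentrations, [Al³⁺]^2 in the numerator gives [Al³⁺] = 0.024 M.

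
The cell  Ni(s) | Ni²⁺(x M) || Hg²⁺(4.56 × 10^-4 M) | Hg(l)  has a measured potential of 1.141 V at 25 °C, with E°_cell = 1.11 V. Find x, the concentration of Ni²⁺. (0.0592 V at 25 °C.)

From the Nernst equation, log Q = n(E° − E)/0.0592 = 2(1.11 − 1.141)/0.0592 = -1.047, so Q = 0.0897.
With Q = [Ni²⁺]/[Hg²⁺] and the known concentrations, [Ni²⁺] in the numerator gives [Ni²⁺] = 4.1 × 10^-5 M.

4.1 × 10^-5 M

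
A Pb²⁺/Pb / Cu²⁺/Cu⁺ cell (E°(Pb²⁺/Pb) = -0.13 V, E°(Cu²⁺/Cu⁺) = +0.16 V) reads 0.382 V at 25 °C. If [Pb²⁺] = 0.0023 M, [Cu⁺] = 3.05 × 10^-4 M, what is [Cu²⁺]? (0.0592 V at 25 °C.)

5.2 × 10^-4 M

From the Nernst equation, log Q = n(E° − E)/0.0592 = 2(0.29 − 0.382)/0.0592 = -3.108, so Q = 7.8 × 10^-4.
With Q = [Pb²⁺]·[Cu⁺]^2/[Cu²⁺]^2 and the known concentrations, [Cu²⁺]^2 in the denominator gives [Cu²⁺] = 5.2 × 10^-4 M.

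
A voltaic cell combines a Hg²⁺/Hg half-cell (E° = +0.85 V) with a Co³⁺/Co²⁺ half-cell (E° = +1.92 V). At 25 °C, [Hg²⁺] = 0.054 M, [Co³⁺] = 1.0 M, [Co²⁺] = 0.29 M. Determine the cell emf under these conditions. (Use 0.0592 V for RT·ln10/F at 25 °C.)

The Co³⁺/Co²⁺ couple has the higher reduction potential and acts as the cathode, so E°_cell = +1.92 − (+0.85) = 1.07 V.
Balancing electrons gives n = 2; the reaction quotient is Q = [Hg²⁺]·[Co²⁺]^2/[Co³⁺]^2 = 0.00454.
At 25 °C, E = E° − (0.0592/n) log Q = 1.07 − (0.0592/2)(-2.343) = 1.070 + 0.069 = 1.139 V.

1.14 V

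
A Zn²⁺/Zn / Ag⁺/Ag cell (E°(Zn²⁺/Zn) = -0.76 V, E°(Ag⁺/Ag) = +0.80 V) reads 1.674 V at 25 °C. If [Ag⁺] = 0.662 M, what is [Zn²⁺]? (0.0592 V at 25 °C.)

From the Nernst equation, log Q = n(E° − E)/0.0592 = 2(1.56 − 1.674)/0.0592 = -3.851, so Q = 1.41 × 10^-4.
With Q = [Zn²⁺]/[Ag⁺]^2 and the known concentrations, [Zn²⁺] in the numerator gives [Zn²⁺] = 6.2 × 10^-5 M.

6.2 × 10^-5 M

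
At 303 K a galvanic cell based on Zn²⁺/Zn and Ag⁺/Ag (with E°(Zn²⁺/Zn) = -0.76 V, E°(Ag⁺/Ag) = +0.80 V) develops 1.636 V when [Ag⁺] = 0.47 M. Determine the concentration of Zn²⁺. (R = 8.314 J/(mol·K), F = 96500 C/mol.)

6.5 × 10^-4 M

From the Nernst equation, ln Q = nF(E° − E)/RT = 2×96500×(1.56 − 1.636)/(8.314×303) = -5.823, so Q = 0.00296.
With Q = [Zn²⁺]/[Ag⁺]^2 and the known concentrations, [Zn²⁺] in the numerator gives [Zn²⁺] = 6.5 × 10^-4 M.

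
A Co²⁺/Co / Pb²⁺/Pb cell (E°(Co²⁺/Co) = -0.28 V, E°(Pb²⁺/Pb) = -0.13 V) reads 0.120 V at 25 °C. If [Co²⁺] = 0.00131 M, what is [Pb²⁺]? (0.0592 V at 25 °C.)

From the Nernst equation, log Q = n(E° − E)/0.0592 = 2(0.15 − 0.120)/0.0592 = 1.014, so Q = 10.3.
With Q = [Co²⁺]/[Pb²⁺] and the known concentrations, [Pb²⁺] in the denominator gives [Pb²⁺] = 1.3 × 10^-4 M.

1.3 × 10^-4 M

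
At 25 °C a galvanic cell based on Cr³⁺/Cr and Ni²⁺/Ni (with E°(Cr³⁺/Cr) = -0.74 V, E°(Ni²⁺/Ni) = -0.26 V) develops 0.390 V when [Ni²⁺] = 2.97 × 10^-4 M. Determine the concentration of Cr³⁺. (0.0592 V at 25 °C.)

0.19 M

From the Nernst equation, log Q = n(E° − E)/0.0592 = 6(0.48 − 0.390)/0.0592 = 9.122, so Q = 1.32 × 10^9.
With Q = [Cr³⁺]^2/[Ni²⁺]^3 and the known concentrations, [Cr³⁺]^2 in the numerator gives [Cr³⁺] = 0.19 M.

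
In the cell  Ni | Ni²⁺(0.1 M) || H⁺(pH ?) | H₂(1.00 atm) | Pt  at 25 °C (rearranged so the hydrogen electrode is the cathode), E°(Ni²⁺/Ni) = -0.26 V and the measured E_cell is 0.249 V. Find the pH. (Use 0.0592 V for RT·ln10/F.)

E°_cell = 0.26 V and n = 2.
log Q = n(E° − E)/0.0592 = 2×(0.26 − 0.249)/0.0592 = 0.372.
With Q = [Ni²⁺]·P(H₂) / [H⁺]^2, solving for [H⁺] gives log[H⁺] = -0.686, so pH = 0.69.

pH = 0.69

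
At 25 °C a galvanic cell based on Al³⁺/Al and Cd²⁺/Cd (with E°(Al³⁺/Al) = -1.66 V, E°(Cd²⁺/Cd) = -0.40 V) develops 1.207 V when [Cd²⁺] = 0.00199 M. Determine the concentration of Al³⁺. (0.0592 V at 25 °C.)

From the Nernst equation, log Q = n(E° − E)/0.0592 = 6(1.26 − 1.207)/0.0592 = 5.372, so Q = 2.35 × 10^5.
With Q = [Al³⁺]^2/[Cd²⁺]^3 and the known concentrations, [Al³⁺]^2 in the numerator gives [Al³⁺] = 0.043 M.

0.043 M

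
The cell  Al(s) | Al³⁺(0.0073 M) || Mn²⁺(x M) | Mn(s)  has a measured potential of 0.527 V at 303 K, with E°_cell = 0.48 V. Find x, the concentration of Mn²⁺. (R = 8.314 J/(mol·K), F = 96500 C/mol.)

From the Nernst equation, ln Q = nF(E° − E)/RT = 6×96500×(0.48 − 0.527)/(8.314×303) = -10.802, so Q = 2.03 × 10^-5.
With Q = [Al³⁺]^2/[Mn²⁺]^3 and the known concentrations, [Mn²⁺]^3 in the denominator gives [Mn²⁺] = 1.4 M.

1.4 M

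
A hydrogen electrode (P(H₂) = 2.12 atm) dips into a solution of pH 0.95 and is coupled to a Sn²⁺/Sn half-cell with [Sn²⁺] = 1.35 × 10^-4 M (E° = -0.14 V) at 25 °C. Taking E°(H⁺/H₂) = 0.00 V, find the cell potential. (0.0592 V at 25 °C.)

0.19 V

The hydrogen couple is the cathode, so E°_cell = 0.14 V; n = 2.
[H⁺] = 10^(−0.95) = 0.11 M, and Q = [Sn²⁺]·P(H₂) / [H⁺]^2 = 0.0227.
E = E° − (0.0592/2) log Q = 0.14 − (0.0592/2)(-1.643) = 0.189 V.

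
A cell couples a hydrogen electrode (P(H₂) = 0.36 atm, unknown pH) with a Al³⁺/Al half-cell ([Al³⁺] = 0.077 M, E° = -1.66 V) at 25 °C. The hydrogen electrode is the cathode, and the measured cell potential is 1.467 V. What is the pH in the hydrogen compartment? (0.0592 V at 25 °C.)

pH = 3.85

E°_cell = 1.66 V and n = 6.
log Q = n(E° − E)/0.0592 = 6×(1.66 − 1.467)/0.0592 = 19.561.
With Q = [Al³⁺]^2·P(H₂)^3 / [H⁺]^6, solving for [H⁺] gives log[H⁺] = -3.853, so pH = 3.85.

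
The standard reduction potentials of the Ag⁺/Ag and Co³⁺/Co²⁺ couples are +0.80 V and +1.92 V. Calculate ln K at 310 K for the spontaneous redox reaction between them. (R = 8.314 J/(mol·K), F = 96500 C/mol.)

E°_cell = +1.92 − (+0.80) = 1.12 V, with n = 1 electron transferred.
At equilibrium E = 0, so the Nernst equation gives ln K = nFE°/RT = (1)(96500)(1.12)/((8.314)(310)) = 41.93.

ln K = 41.9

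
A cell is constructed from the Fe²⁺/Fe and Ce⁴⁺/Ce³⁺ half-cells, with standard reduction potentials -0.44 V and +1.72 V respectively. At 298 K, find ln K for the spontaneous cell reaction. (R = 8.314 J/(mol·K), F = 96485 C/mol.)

ln K = 168.2

E°_cell = +1.72 − (-0.44) = 2.16 V, with n = 2 electrons transferred.
At equilibrium E = 0, so the Nernst equation gives ln K = nFE°/RT = (2)(96485)(2.16)/((8.314)(298)) = 168.24.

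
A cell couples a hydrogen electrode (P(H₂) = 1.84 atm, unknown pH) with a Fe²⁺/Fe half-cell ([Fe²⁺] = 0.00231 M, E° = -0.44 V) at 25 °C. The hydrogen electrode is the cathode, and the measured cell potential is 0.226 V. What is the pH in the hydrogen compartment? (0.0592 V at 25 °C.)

pH = 4.80

E°_cell = 0.44 V and n = 2.
log Q = n(E° − E)/0.0592 = 2×(0.44 − 0.226)/0.0592 = 7.230.
With Q = [Fe²⁺]·P(H₂) / [H⁺]^2, solving for [H⁺] gives log[H⁺] = -4.801, so pH = 4.80.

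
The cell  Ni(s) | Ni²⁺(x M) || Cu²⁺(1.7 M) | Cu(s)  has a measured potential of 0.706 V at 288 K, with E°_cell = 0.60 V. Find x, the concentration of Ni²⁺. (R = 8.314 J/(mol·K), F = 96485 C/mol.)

From the Nernst equation, ln Q = nF(E° − E)/RT = 2×96485×(0.60 − 0.706)/(8.314×288) = -8.543, so Q = 1.95 × 10^-4.
With Q = [Ni²⁺]/[Cu²⁺] and the known concentrations, [Ni²⁺] in the numerator gives [Ni²⁺] = 3.3 × 10^-4 M.

3.3 × 10^-4 M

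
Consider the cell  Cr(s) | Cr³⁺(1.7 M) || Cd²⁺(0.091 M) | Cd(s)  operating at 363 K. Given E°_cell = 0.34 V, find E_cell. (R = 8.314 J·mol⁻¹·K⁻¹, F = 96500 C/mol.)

Balancing electrons gives n = 6; the reaction quotient is Q = [Cr³⁺]^2/[Cd²⁺]^3 = 3840.
E = E° − (RT/nF) ln Q = 0.34 − (8.314×363)/(6×96500) × (8.252) = 0.340 − 0.043 = 0.297 V.

0.297 V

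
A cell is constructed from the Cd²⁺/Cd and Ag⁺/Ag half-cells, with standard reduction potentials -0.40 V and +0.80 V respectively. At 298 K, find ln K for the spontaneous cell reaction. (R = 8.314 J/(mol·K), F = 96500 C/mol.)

E°_cell = +0.80 − (-0.40) = 1.20 V, with n = 2 electrons transferred.
At equilibrium E = 0, so the Nernst equation gives ln K = nFE°/RT = (2)(96500)(1.20)/((8.314)(298)) = 93.48.

ln K = 93.5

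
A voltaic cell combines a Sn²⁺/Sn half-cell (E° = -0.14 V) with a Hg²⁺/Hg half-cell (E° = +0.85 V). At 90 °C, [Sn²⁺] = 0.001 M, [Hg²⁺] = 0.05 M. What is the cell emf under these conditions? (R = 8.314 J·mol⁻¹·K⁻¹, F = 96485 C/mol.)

The Hg²⁺/Hg couple has the higher reduction potential and acts as the cathode, so E°_cell = +0.85 − (-0.14) = 0.99 V.
Balancing electrons gives n = 2; the reaction quotient is Q = [Sn²⁺]/[Hg²⁺] = 0.0200.
E = E° − (RT/nF) ln Q = 0.99 − (8.314×363)/(2×96485) × (-3.912) = 0.990 + 0.061 = 1.051 V.

1.05 V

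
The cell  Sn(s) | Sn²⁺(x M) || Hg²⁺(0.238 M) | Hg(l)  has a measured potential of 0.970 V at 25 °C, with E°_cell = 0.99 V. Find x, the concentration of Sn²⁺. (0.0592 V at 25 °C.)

1.1 M

From the Nernst equation, log Q = n(E° − E)/0.0592 = 2(0.99 − 0.970)/0.0592 = 0.676, so Q = 4.74.
With Q = [Sn²⁺]/[Hg²⁺] and the known concentrations, [Sn²⁺] in the numerator gives [Sn²⁺] = 1.1 M.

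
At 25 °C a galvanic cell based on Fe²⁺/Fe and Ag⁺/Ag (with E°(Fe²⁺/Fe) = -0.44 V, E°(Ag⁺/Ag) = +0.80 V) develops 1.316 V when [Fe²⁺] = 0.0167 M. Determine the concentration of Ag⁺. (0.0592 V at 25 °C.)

2.5 M

From the Nernst equation, log Q = n(E° − E)/0.0592 = 2(1.24 − 1.316)/0.0592 = -2.568, so Q = 0.00271.
With Q = [Fe²⁺]/[Ag⁺]^2 and the known concentrations, [Ag⁺]^2 in the denominator gives [Ag⁺] = 2.5 M.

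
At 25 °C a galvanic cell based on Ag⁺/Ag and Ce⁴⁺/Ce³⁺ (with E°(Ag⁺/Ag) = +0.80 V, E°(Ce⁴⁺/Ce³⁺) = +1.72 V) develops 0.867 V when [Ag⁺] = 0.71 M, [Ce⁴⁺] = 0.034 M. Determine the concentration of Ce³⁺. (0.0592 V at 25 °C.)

From the Nernst equation, log Q = n(E° − E)/0.0592 = 1(0.92 − 0.867)/0.0592 = 0.895, so Q = 7.86.
With Q = [Ag⁺]·[Ce³⁺]/[Ce⁴⁺] and the known concentrations, [Ce³⁺] in the numerator gives [Ce³⁺] = 0.38 M.

0.38 M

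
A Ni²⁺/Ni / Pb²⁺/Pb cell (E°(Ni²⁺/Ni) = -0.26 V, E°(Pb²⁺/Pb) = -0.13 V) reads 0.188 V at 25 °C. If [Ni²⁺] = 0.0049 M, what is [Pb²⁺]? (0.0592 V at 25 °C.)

From the Nernst equation, log Q = n(E° − E)/0.0592 = 2(0.13 − 0.188)/0.0592 = -1.959, so Q = 0.0110.
With Q = [Ni²⁺]/[Pb²⁺] and the known concentrations, [Pb²⁺] in the denominator gives [Pb²⁺] = 0.45 M.

0.45 M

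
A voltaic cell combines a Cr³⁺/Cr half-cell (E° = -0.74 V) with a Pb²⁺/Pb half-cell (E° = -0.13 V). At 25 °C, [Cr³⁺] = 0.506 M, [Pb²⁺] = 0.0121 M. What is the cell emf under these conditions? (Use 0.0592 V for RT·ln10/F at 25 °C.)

The Pb²⁺/Pb couple has the higher reduction potential and acts as the cathode, so E°_cell = -0.13 − (-0.74) = 0.61 V.
Balancing electrons gives n = 6; the reaction quotient is Q = [Cr³⁺]^2/[Pb²⁺]^3 = 1.45 × 10^5.
At 25 °C, E = E° − (0.0592/n) log Q = 0.61 − (0.0592/6)(5.160) = 0.610 − 0.051 = 0.559 V.

0.559 V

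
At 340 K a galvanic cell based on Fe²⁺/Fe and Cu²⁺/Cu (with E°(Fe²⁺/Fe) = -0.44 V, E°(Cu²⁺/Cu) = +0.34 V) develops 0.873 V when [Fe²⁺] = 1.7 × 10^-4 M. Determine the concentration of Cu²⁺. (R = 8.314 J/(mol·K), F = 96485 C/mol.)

0.097 M

From the Nernst equation, ln Q = nF(E° − E)/RT = 2×96485×(0.78 − 0.873)/(8.314×340) = -6.349, so Q = 0.00175.
With Q = [Fe²⁺]/[Cu²⁺] and the known concentrations, [Cu²⁺] in the denominator gives [Cu²⁺] = 0.097 M.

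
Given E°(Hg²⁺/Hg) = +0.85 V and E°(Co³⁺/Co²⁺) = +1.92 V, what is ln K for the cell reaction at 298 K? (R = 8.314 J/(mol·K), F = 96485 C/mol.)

ln K = 83.3

E°_cell = +1.92 − (+0.85) = 1.07 V, with n = 2 electrons transferred.
At equilibrium E = 0, so the Nernst equation gives ln K = nFE°/RT = (2)(96485)(1.07)/((8.314)(298)) = 83.34.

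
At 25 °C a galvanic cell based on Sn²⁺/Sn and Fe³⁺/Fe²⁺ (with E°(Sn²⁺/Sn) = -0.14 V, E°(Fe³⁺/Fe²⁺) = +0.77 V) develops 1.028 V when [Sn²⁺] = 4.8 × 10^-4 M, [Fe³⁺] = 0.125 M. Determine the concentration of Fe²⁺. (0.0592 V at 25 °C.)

0.058 M

From the Nernst equation, log Q = n(E° − E)/0.0592 = 2(0.91 − 1.028)/0.0592 = -3.986, so Q = 1.03 × 10^-4.
With Q = [Sn²⁺]·[Fe²⁺]^2/[Fe³⁺]^2 and the known concentrations, [Fe²⁺]^2 in the numerator gives [Fe²⁺] = 0.058 M.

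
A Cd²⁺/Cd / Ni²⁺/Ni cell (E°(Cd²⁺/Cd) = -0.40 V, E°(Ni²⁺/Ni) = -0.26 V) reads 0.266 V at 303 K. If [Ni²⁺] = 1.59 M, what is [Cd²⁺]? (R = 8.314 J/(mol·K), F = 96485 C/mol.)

1 × 10^-4 M

From the Nernst equation, ln Q = nF(E° − E)/RT = 2×96485×(0.14 − 0.266)/(8.314×303) = -9.652, so Q = 6.43 × 10^-5.
With Q = [Cd²⁺]/[Ni²⁺] and the known concentrations, [Cd²⁺] in the numerator gives [Cd²⁺] = 1 × 10^-4 M.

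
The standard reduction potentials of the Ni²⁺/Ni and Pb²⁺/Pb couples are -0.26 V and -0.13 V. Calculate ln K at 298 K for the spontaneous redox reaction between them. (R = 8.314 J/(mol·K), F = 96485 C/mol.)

E°_cell = -0.13 − (-0.26) = 0.13 V, with n = 2 electrons transferred.
At equilibrium E = 0, so the Nernst equation gives ln K = nFE°/RT = (2)(96485)(0.13)/((8.314)(298)) = 10.13.

ln K = 10.1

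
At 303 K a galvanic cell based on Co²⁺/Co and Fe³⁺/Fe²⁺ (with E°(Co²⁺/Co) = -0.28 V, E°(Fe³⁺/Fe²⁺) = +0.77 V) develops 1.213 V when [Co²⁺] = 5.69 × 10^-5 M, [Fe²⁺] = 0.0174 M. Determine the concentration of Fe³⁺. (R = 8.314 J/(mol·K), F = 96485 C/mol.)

From the Nernst equation, ln Q = nF(E° − E)/RT = 2×96485×(1.05 − 1.213)/(8.314×303) = -12.486, so Q = 3.78 × 10^-6.
With Q = [Co²⁺]·[Fe²⁺]^2/[Fe³⁺]^2 and the known concentrations, [Fe³⁺]^2 in the denominator gives [Fe³⁺] = 0.068 M.

0.068 M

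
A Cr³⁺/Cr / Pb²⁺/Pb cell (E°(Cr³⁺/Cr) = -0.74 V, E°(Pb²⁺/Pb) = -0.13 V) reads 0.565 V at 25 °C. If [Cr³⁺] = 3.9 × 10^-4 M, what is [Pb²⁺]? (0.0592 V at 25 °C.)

From the Nernst equation, log Q = n(E° − E)/0.0592 = 6(0.61 − 0.565)/0.0592 = 4.561, so Q = 3.64 × 10^4.
With Q = [Cr³⁺]^2/[Pb²⁺]^3 and the known concentrations, [Pb²⁺]^3 in the denominator gives [Pb²⁺] = 1.6 × 10^-4 M.

1.6 × 10^-4 M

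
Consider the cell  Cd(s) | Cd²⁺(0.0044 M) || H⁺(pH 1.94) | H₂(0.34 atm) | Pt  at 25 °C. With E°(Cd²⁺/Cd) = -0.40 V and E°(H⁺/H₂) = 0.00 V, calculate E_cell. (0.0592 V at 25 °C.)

0.37 V

The hydrogen couple is the cathode, so E°_cell = 0.40 V; n = 2.
[H⁺] = 10^(−1.94) = 0.011 M, and Q = [Cd²⁺]·P(H₂) / [H⁺]^2 = 11.3.
E = E° − (0.0592/2) log Q = 0.40 − (0.0592/2)(1.055) = 0.369 V.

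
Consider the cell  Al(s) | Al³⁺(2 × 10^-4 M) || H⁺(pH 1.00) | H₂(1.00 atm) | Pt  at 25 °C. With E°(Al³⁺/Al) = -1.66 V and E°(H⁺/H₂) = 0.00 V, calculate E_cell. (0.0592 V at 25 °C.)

The hydrogen couple is the cathode, so E°_cell = 1.66 V; n = 6.
[H⁺] = 10^(−1.00) = 0.10 M, and Q = [Al³⁺]^2·P(H₂)^3 / [H⁺]^6 = 0.0400.
E = E° − (0.0592/6) log Q = 1.66 − (0.0592/6)(-1.398) = 1.674 V.

1.67 V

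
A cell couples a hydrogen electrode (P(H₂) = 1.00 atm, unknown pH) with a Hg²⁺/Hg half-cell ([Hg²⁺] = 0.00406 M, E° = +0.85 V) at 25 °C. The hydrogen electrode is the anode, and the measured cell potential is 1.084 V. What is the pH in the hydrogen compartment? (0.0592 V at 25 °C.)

pH = 5.15

E°_cell = 0.85 V and n = 2.
log Q = n(E° − E)/0.0592 = 2×(0.85 − 1.084)/0.0592 = -7.905.
With Q = [H⁺]^2 / ([Hg²⁺]·P(H₂)), solving for [H⁺] gives log[H⁺] = -5.148, so pH = 5.15.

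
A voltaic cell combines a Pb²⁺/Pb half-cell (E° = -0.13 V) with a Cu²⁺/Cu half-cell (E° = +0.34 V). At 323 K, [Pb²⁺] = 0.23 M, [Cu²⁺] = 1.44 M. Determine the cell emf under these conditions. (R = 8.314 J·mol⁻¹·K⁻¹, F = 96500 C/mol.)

0.496 V

The Cu²⁺/Cu couple has the higher reduction potential and acts as the cathode, so E°_cell = +0.34 − (-0.13) = 0.47 V.
Balancing electrons gives n = 2; the reaction quotient is Q = [Pb²⁺]/[Cu²⁺] = 0.160.
E = E° − (RT/nF) ln Q = 0.47 − (8.314×323)/(2×96500) × (-1.834) = 0.470 + 0.026 = 0.496 V.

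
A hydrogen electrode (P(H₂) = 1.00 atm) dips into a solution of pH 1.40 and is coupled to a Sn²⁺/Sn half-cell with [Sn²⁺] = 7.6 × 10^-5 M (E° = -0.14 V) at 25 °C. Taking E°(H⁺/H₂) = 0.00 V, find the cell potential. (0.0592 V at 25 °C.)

0.18 V

The hydrogen couple is the cathode, so E°_cell = 0.14 V; n = 2.
[H⁺] = 10^(−1.40) = 0.040 M, and Q = [Sn²⁺]·P(H₂) / [H⁺]^2 = 0.0480.
E = E° − (0.0592/2) log Q = 0.14 − (0.0592/2)(-1.319) = 0.179 V.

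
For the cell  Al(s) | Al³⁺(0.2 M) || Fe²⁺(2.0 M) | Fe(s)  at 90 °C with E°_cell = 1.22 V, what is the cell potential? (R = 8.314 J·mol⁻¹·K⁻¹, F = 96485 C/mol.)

1.25 V

Balancing electrons gives n = 6; the reaction quotient is Q = [Al³⁺]^2/[Fe²⁺]^3 = 0.00500.
E = E° − (RT/nF) ln Q = 1.22 − (8.314×363)/(6×96485) × (-5.298) = 1.220 + 0.028 = 1.248 V.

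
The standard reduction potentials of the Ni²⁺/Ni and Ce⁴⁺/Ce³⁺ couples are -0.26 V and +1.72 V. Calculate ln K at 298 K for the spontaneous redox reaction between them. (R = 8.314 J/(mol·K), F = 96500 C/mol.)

ln K = 154.2

E°_cell = +1.72 − (-0.26) = 1.98 V, with n = 2 electrons transferred.
At equilibrium E = 0, so the Nernst equation gives ln K = nFE°/RT = (2)(96500)(1.98)/((8.314)(298)) = 154.24.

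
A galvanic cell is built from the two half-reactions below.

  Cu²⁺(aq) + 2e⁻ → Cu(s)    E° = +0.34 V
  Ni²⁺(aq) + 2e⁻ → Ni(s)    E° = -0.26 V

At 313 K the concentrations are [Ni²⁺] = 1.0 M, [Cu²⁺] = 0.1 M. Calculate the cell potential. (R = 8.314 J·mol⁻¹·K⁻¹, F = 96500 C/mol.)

The Cu²⁺/Cu couple has the higher reduction potential and acts as the cathode, so E°_cell = +0.34 − (-0.26) = 0.60 V.
Balancing electrons gives n = 2; the reaction quotient is Q = [Ni²⁺]/[Cu²⁺] = 10.0.
E = E° − (RT/nF) ln Q = 0.60 − (8.314×313)/(2×96500) × (2.303) = 0.600 − 0.031 = 0.569 V.

0.569 V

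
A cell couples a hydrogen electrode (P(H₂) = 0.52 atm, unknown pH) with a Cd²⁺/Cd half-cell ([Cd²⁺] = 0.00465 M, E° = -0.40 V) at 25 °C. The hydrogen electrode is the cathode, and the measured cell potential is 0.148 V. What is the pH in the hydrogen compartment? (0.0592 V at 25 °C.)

E°_cell = 0.40 V and n = 2.
log Q = n(E° − E)/0.0592 = 2×(0.40 − 0.148)/0.0592 = 8.514.
With Q = [Cd²⁺]·P(H₂) / [H⁺]^2, solving for [H⁺] gives log[H⁺] = -5.565, so pH = 5.57.

pH = 5.57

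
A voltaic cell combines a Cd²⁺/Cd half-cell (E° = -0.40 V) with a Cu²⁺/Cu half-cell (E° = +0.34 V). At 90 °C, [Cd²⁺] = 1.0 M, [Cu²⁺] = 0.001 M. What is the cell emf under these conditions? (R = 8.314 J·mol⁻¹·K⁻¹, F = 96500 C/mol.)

The Cu²⁺/Cu couple has the higher reduction potential and acts as the cathode, so E°_cell = +0.34 − (-0.40) = 0.74 V.
Balancing electrons gives n = 2; the reaction quotient is Q = [Cd²⁺]/[Cu²⁺] = 1000.
E = E° − (RT/nF) ln Q = 0.74 − (8.314×363)/(2×96500) × (6.908) = 0.740 − 0.108 = 0.632 V.

0.632 V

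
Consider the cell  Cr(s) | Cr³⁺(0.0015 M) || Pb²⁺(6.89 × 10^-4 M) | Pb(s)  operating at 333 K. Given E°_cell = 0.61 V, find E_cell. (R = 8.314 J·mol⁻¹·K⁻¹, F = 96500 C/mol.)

0.568 V

Balancing electrons gives n = 6; the reaction quotient is Q = [Cr³⁺]^2/[Pb²⁺]^3 = 6880.
E = E° − (RT/nF) ln Q = 0.61 − (8.314×333)/(6×96500) × (8.836) = 0.610 − 0.042 = 0.568 V.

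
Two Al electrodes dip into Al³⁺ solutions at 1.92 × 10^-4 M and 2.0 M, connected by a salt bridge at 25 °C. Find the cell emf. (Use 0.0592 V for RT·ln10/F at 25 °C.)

Both half-cells are Al³⁺/Al, so E°_cell = 0. The concentrated side is the cathode; the cell reaction moves Al³⁺ from high to low concentration with n = 3.
Q = [Al³⁺]_dilute/[Al³⁺]_conc = 1.92 × 10^-4/2.0 = 9.6 × 10^-5.
E = 0 − (0.0592/3) log Q = −(0.0592/3)(-4.018) = 0.0793 V.

0.079 V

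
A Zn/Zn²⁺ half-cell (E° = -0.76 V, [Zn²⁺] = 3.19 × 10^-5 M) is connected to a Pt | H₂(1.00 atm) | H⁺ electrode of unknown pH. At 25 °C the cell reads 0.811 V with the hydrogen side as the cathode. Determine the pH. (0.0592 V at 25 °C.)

pH = 1.39

E°_cell = 0.76 V and n = 2.
log Q = n(E° − E)/0.0592 = 2×(0.76 − 0.811)/0.0592 = -1.723.
With Q = [Zn²⁺]·P(H₂) / [H⁺]^2, solving for [H⁺] gives log[H⁺] = -1.387, so pH = 1.39.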